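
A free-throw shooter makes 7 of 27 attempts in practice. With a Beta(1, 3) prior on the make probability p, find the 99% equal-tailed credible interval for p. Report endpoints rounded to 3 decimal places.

Posterior: Beta(1+7, 3+20) = Beta(8, 23).
Equal-tailed 99% interval: the 0.005 and 0.995 quantiles of Beta(8, 23).
Posterior mean ≈ 0.258, SD ≈ 0.077; a Normal approximation gives roughly [0.059, 0.457].
Exact: F⁻¹(0.005) = 0.093; F⁻¹(0.995) = 0.480.

[0.093, 0.480]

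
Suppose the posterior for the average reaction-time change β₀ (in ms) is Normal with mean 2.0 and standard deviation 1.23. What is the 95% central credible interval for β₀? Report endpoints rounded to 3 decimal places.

The posterior is symmetric, so the 95% equal-tailed interval is β₀ = 2.0 ± z·1.23 with z = 1.960.
Half-width: 1.960 × 1.23 = 2.411.
2.0 − 2.411 = -0.411; 2.0 + 2.411 = 4.411.

[-0.411, 4.411]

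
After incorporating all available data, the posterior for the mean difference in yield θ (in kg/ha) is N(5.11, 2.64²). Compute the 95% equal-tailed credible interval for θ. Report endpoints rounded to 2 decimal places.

The posterior is symmetric, so the 95% equal-tailed interval is θ = 5.11 ± z·2.64 with z = 1.960.
Half-width: 1.960 × 2.64 = 5.17.
5.11 − 5.17 = -0.06; 5.11 + 5.17 = 10.28.

[-0.06, 10.28]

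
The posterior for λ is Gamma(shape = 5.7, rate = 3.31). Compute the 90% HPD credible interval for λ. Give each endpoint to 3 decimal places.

The posterior is unimodal and skewed, so the HPD interval has equal density at both endpoints and is the shortest 90% interval.
Solving f(0.586) = f(2.815) with F(2.815) − F(0.586) = 0.90 gives [0.586, 2.815].
For comparison, the equal-tailed interval is [0.730, 3.054]; the HPD is narrower and shifted toward the mode.

[0.586, 2.815]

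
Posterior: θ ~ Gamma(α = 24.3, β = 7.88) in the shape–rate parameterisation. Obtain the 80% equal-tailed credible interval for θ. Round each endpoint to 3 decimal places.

[2.314, 3.908]

Posterior: Gamma(shape 24.3, rate 7.88).
Equal-tailed 80% interval: Gamma(24.3, 7.88) quantiles at 0.1 and 0.9.
Posterior mean ≈ 3.084, SD ≈ 0.626; a Normal approximation gives roughly [2.282, 3.885].
Exact: lower = 2.314; upper = 3.908.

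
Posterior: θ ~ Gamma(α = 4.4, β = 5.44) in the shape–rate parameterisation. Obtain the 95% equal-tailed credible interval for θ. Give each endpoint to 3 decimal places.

[0.238, 1.721]

Posterior: Gamma(shape 4.4, rate 5.44).
Equal-tailed 95% interval: Gamma(4.4, 5.44) quantiles at 0.025 and 0.975.
Posterior mean ≈ 0.809, SD ≈ 0.386; a Normal approximation gives roughly [0.053, 1.565].
Exact: lower = 0.238; upper = 1.721.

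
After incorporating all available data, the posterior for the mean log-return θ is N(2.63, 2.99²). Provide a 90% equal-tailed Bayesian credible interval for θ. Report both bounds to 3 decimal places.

The posterior is symmetric, so the 90% equal-tailed interval is θ = 2.63 ± z·2.99 with z = 1.645.
Half-width: 1.645 × 2.99 = 4.918.
2.63 − 4.918 = -2.288; 2.63 + 4.918 = 7.548.

[-2.288, 7.548]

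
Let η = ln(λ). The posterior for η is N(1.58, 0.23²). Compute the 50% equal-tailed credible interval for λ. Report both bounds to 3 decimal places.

[4.157, 5.670]

On the log scale the 50% interval is 1.58 ± 0.674 × 0.23 = [1.4249, 1.7351].
Exponentiate: [e^1.4249, e^1.7351] = [4.157, 5.670].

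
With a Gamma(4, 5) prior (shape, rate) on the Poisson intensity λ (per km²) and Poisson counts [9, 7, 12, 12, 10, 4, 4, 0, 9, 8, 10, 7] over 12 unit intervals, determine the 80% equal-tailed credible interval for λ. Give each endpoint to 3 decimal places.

Posterior: Gamma(4+92, 5+12) = Gamma(96, 17) (shape, rate).
Equal-tailed 80% interval: Gamma(96, 17) quantiles at 0.1 and 0.9.
Posterior mean ≈ 5.647, SD ≈ 0.576; a Normal approximation gives roughly [4.908, 6.386].
Exact: lower = 4.922; upper = 6.397.

[4.922, 6.397]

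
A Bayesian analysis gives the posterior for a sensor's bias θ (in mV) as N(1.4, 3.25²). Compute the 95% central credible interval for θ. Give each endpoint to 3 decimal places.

[-4.970, 7.770]

The posterior is symmetric, so the 95% equal-tailed interval is θ = 1.4 ± z·3.25 with z = 1.960.
Half-width: 1.960 × 3.25 = 6.370.
1.4 − 6.370 = -4.970; 1.4 + 6.370 = 7.770.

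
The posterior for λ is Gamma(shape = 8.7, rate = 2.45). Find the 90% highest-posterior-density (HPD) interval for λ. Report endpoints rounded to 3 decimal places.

The posterior is unimodal and skewed, so the HPD interval has equal density at both endpoints and is the shortest 90% interval.
Solving f(1.616) = f(5.419) with F(5.419) − F(1.616) = 0.90 gives [1.616, 5.419].
For comparison, the equal-tailed interval is [1.828, 5.735]; the HPD is narrower and shifted toward the mode.

[1.616, 5.419]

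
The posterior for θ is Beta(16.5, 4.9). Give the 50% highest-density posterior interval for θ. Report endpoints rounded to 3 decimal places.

[0.735, 0.854]

The posterior is unimodal and skewed, so the HPD interval has equal density at both endpoints and is the shortest 50% interval.
Solving f(0.735) = f(0.854) with F(0.854) − F(0.735) = 0.50 gives [0.735, 0.854].
For comparison, the equal-tailed interval is [0.715, 0.836]; the HPD is narrower and shifted toward the mode.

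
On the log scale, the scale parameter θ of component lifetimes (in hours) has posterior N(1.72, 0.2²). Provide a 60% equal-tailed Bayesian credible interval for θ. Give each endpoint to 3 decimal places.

On the log scale the 60% interval is 1.72 ± 0.842 × 0.2 = [1.5517, 1.8883].
Exponentiate: [e^1.5517, e^1.8883] = [4.719, 6.608].

[4.719, 6.608]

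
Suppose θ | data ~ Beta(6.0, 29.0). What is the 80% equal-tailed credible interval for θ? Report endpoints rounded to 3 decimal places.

Posterior: Beta(6.0, 29.0).
Equal-tailed 80% interval: the 0.1 and 0.9 quantiles of Beta(6.0, 29.0).
Posterior mean ≈ 0.171, SD ≈ 0.063; a Normal approximation gives roughly [0.091, 0.252].
Exact: F⁻¹(0.1) = 0.095; F⁻¹(0.9) = 0.256.

[0.095, 0.256]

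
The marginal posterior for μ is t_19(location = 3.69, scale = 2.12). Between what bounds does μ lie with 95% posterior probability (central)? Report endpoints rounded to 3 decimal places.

The t_19 distribution is symmetric; the 95% interval is 3.69 ± t·2.12 with t_{0.975,19} = 2.093.
Half-width: 2.093 × 2.12 = 4.437.
3.69 − 4.437 = -0.747; 3.69 + 4.437 = 8.127.

[-0.747, 8.127]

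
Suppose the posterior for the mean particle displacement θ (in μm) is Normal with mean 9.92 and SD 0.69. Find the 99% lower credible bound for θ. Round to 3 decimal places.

Need L with P(θ ≥ L) = 0.99: L = 9.92 − z_{0.01}·0.69.
z = 2.326; L = 9.92 − 2.326 × 0.69 = 8.315.

8.315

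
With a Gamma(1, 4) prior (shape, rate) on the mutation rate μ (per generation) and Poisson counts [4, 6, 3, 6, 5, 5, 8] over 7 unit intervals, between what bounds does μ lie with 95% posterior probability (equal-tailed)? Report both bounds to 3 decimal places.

[2.445, 4.636]

Posterior: Gamma(1+37, 4+7) = Gamma(38, 11) (shape, rate).
Equal-tailed 95% interval: Gamma(38, 11) quantiles at 0.025 and 0.975.
Posterior mean ≈ 3.455, SD ≈ 0.560; a Normal approximation gives roughly [2.356, 4.553].
Exact: lower = 2.445; upper = 4.636.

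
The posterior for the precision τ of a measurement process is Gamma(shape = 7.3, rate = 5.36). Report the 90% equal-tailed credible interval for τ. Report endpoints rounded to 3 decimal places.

[0.651, 2.283]

Posterior: Gamma(shape 7.3, rate 5.36).
Equal-tailed 90% interval: Gamma(7.3, 5.36) quantiles at 0.05 and 0.95.
Posterior mean ≈ 1.362, SD ≈ 0.504; a Normal approximation gives roughly [0.533, 2.191].
Exact: lower = 0.651; upper = 2.283.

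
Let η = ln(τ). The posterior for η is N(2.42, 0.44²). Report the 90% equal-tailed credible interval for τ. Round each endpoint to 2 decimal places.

[5.45, 23.19]

On the log scale the 90% interval is 2.42 ± 1.645 × 0.44 = [1.6963, 3.1437].
Exponentiate: [e^1.6963, e^3.1437] = [5.45, 23.19].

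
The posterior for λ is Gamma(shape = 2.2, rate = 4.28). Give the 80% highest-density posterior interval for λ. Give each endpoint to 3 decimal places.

[0.058, 0.789]

The posterior is unimodal and skewed, so the HPD interval has equal density at both endpoints and is the shortest 80% interval.
Solving f(0.058) = f(0.789) with F(0.789) − F(0.058) = 0.80 gives [0.058, 0.789].
For comparison, the equal-tailed interval is [0.149, 0.978]; the HPD is narrower and shifted toward the mode.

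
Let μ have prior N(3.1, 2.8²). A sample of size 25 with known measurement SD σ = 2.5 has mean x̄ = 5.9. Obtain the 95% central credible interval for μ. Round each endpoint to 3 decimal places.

[4.849, 6.778]

Posterior precision = 1/2.8² + 25/2.5² = 0.1276 + 4.0000 = 4.1276, so posterior SD = 0.4922.
Posterior mean = (3.1/2.8² + 25·5.9/2.5²) / 4.1276 = 5.8135.
Interval: 5.8135 ± 1.960 × 0.4922 → [4.849, 6.778].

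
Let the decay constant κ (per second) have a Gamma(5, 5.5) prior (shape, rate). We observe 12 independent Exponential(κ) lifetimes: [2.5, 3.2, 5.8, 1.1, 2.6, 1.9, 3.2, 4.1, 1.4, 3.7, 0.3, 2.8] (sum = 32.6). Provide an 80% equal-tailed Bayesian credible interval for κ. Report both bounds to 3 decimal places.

[0.314, 0.589]

Posterior: Gamma(5+12, 5.5+32.6) = Gamma(17, 38.1) (shape, rate).
Equal-tailed 80% interval: Gamma(17, 38.1) quantiles at 0.1 and 0.9.
Posterior mean ≈ 0.446, SD ≈ 0.108; a Normal approximation gives roughly [0.308, 0.585].
Exact: lower = 0.314; upper = 0.589.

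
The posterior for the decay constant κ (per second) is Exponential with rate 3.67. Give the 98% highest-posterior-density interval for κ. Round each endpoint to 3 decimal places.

[0.000, 1.066]

The exponential density is strictly decreasing on [0, ∞), so the HPD interval is anchored at 0: [0, q] with P(κ ≤ q) = 0.98.
q = −ln(1 − 0.98) / 3.67 = 3.9120 / 3.67 = 1.066.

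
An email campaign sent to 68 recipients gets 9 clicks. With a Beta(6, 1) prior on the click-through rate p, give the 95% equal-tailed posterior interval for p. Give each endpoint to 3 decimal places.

Posterior: Beta(6+9, 1+59) = Beta(15, 60).
Equal-tailed 95% interval: the 0.025 and 0.975 quantiles of Beta(15, 60).
Posterior mean ≈ 0.200, SD ≈ 0.046; a Normal approximation gives roughly [0.110, 0.290].
Exact: F⁻¹(0.025) = 0.118; F⁻¹(0.975) = 0.297.

[0.118, 0.297]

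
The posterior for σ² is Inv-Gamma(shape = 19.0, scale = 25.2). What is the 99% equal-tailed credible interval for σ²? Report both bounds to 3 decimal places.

Inverse-Gamma(19.0, 25.2) quantiles: F⁻¹(0.005) and F⁻¹(0.995).
Equivalently, 1/σ² ~ Gamma(19.0, rate = 25.2); invert its 0.995 and 0.005 quantiles.
Posterior mean ≈ 1.400, SD ≈ 0.340; a Normal approximation gives roughly [0.525, 2.275].
Exact: lower = 0.785; upper = 2.613.

[0.785, 2.613]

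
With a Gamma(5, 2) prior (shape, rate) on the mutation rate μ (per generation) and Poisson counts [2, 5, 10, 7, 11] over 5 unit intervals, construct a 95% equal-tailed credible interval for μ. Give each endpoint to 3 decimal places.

[4.082, 7.616]

Posterior: Gamma(5+35, 2+5) = Gamma(40, 7) (shape, rate).
Equal-tailed 95% interval: Gamma(40, 7) quantiles at 0.025 and 0.975.
Posterior mean ≈ 5.714, SD ≈ 0.904; a Normal approximation gives roughly [3.943, 7.485].
Exact: lower = 4.082; upper = 7.616.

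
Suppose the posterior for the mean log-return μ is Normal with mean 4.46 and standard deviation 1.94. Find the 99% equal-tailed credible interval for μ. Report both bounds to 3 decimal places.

[-0.537, 9.457]

The posterior is symmetric, so the 99% equal-tailed interval is μ = 4.46 ± z·1.94 with z = 2.576.
Half-width: 2.576 × 1.94 = 4.997.
4.46 − 4.997 = -0.537; 4.46 + 4.997 = 9.457.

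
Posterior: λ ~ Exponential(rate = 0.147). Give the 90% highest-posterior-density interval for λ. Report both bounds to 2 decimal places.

The exponential density is strictly decreasing on [0, ∞), so the HPD interval is anchored at 0: [0, q] with P(λ ≤ q) = 0.90.
q = −ln(1 − 0.90) / 0.147 = 2.3026 / 0.147 = 15.66.

[0.00, 15.66]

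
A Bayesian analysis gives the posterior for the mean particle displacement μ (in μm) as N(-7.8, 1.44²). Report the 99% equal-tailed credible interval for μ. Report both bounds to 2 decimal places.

The posterior is symmetric, so the 99% equal-tailed interval is μ = -7.8 ± z·1.44 with z = 2.576.
Half-width: 2.576 × 1.44 = 3.71.
-7.8 − 3.71 = -11.51; -7.8 + 3.71 = -4.09.

[-11.51, -4.09]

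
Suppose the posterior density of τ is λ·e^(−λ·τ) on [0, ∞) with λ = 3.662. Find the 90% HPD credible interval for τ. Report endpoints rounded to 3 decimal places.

The exponential density is strictly decreasing on [0, ∞), so the HPD interval is anchored at 0: [0, q] with P(τ ≤ q) = 0.90.
q = −ln(1 − 0.90) / 3.662 = 2.3026 / 3.662 = 0.629.

[0.000, 0.629]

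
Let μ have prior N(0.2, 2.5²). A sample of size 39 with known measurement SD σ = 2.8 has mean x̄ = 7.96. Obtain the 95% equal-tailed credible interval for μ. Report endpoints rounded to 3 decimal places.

Posterior precision = 1/2.5² + 39/2.8² = 0.1600 + 4.9745 = 5.1345, so posterior SD = 0.4413.
Posterior mean = (0.2/2.5² + 39·7.96/2.8²) / 5.1345 = 7.7182.
Interval: 7.7182 ± 1.960 × 0.4413 → [6.853, 8.583].

[6.853, 8.583]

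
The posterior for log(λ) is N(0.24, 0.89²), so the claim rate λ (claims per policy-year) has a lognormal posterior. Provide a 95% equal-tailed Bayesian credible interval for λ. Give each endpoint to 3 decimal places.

[0.222, 7.274]

On the log scale the 95% interval is 0.24 ± 1.960 × 0.89 = [-1.5044, 1.9844].
Exponentiate: [e^-1.5044, e^1.9844] = [0.222, 7.274].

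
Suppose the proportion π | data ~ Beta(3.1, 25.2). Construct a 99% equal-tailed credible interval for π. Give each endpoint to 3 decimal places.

Posterior: Beta(3.1, 25.2).
Equal-tailed 99% interval: the 0.005 and 0.995 quantiles of Beta(3.1, 25.2).
Posterior mean ≈ 0.110, SD ≈ 0.058; a Normal approximation gives roughly [-0.039, 0.258].
Exact: F⁻¹(0.005) = 0.014; F⁻¹(0.995) = 0.303.

[0.014, 0.303]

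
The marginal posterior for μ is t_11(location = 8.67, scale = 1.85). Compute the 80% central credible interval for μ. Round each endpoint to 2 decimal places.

The t_11 distribution is symmetric; the 80% interval is 8.67 ± t·1.85 with t_{0.9,11} = 1.363.
Half-width: 1.363 × 1.85 = 2.52.
8.67 − 2.52 = 6.15; 8.67 + 2.52 = 11.19.

[6.15, 11.19]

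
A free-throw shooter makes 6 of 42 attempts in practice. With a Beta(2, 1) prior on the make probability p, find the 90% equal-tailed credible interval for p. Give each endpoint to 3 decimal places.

Posterior: Beta(2+6, 1+36) = Beta(8, 37).
Equal-tailed 90% interval: the 0.05 and 0.95 quantiles of Beta(8, 37).
Posterior mean ≈ 0.178, SD ≈ 0.056; a Normal approximation gives roughly [0.085, 0.270].
Exact: F⁻¹(0.05) = 0.094; F⁻¹(0.95) = 0.278.

[0.094, 0.278]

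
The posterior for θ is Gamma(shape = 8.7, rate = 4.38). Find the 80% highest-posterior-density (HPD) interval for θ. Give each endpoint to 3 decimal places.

The posterior is unimodal and skewed, so the HPD interval has equal density at both endpoints and is the shortest 80% interval.
Solving f(1.060) = f(2.711) with F(2.711) − F(1.060) = 0.80 gives [1.060, 2.711].
For comparison, the equal-tailed interval is [1.187, 2.883]; the HPD is narrower and shifted toward the mode.

[1.060, 2.711]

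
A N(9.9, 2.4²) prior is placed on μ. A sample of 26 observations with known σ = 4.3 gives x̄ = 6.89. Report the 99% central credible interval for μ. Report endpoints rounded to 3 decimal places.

Posterior precision = 1/2.4² + 26/4.3² = 0.1736 + 1.4062 = 1.5798, so posterior SD = 0.7956.
Posterior mean = (9.9/2.4² + 26·6.89/4.3²) / 1.5798 = 7.2208.
Interval: 7.2208 ± 2.576 × 0.7956 → [5.171, 9.270].

[5.171, 9.270]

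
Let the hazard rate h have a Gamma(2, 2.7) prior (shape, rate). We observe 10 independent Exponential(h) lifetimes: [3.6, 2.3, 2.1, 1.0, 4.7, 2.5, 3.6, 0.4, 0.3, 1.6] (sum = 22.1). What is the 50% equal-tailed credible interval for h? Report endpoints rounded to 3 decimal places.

Posterior: Gamma(2+10, 2.7+22.1) = Gamma(12, 24.8) (shape, rate).
Equal-tailed 50% interval: Gamma(12, 24.8) quantiles at 0.25 and 0.75.
Posterior mean ≈ 0.484, SD ≈ 0.140; a Normal approximation gives roughly [0.390, 0.578].
Exact: lower = 0.384; upper = 0.569.

[0.384, 0.569]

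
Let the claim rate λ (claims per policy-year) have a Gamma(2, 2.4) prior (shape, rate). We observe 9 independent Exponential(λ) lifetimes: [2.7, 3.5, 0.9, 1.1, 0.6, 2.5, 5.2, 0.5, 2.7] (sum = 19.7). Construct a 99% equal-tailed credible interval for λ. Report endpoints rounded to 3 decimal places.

[0.196, 0.968]

Posterior: Gamma(2+9, 2.4+19.7) = Gamma(11, 22.1) (shape, rate).
Equal-tailed 99% interval: Gamma(11, 22.1) quantiles at 0.005 and 0.995.
Posterior mean ≈ 0.498, SD ≈ 0.150; a Normal approximation gives roughly [0.111, 0.884].
Exact: lower = 0.196; upper = 0.968.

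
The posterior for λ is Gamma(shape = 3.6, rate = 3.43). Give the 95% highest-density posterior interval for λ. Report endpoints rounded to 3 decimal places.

The posterior is unimodal and skewed, so the HPD interval has equal density at both endpoints and is the shortest 95% interval.
Solving f(0.156) = f(2.140) with F(2.140) − F(0.156) = 0.95 gives [0.156, 2.140].
For comparison, the equal-tailed interval is [0.260, 2.379]; the HPD is narrower and shifted toward the mode.

[0.156, 2.140]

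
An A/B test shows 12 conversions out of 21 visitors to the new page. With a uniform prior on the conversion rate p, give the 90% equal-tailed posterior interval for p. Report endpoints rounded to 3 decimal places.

Posterior: Beta(1+12, 1+9) = Beta(13, 10).
Equal-tailed 90% interval: the 0.05 and 0.95 quantiles of Beta(13, 10).
Posterior mean ≈ 0.565, SD ≈ 0.101; a Normal approximation gives roughly [0.399, 0.732].
Exact: F⁻¹(0.05) = 0.395; F⁻¹(0.95) = 0.729.

[0.395, 0.729]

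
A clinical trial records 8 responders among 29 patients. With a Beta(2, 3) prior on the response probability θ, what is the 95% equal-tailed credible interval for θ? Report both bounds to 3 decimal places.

Posterior: Beta(2+8, 3+21) = Beta(10, 24).
Equal-tailed 95% interval: the 0.025 and 0.975 quantiles of Beta(10, 24).
Posterior mean ≈ 0.294, SD ≈ 0.077; a Normal approximation gives roughly [0.143, 0.445].
Exact: F⁻¹(0.025) = 0.156; F⁻¹(0.975) = 0.455.

[0.156, 0.455]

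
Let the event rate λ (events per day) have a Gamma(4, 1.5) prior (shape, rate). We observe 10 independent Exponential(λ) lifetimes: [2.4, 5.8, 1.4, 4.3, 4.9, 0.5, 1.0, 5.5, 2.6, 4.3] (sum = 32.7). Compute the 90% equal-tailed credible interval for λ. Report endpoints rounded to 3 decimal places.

[0.247, 0.604]

Posterior: Gamma(4+10, 1.5+32.7) = Gamma(14, 34.2) (shape, rate).
Equal-tailed 90% interval: Gamma(14, 34.2) quantiles at 0.05 and 0.95.
Posterior mean ≈ 0.409, SD ≈ 0.109; a Normal approximation gives roughly [0.229, 0.589].
Exact: lower = 0.247; upper = 0.604.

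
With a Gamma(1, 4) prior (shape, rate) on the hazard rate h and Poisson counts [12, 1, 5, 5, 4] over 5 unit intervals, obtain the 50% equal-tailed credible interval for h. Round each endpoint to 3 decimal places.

Posterior: Gamma(1+27, 4+5) = Gamma(28, 9) (shape, rate).
Equal-tailed 50% interval: Gamma(28, 9) quantiles at 0.25 and 0.75.
Posterior mean ≈ 3.111, SD ≈ 0.588; a Normal approximation gives roughly [2.715, 3.508].
Exact: lower = 2.697; upper = 3.485.

[2.697, 3.485]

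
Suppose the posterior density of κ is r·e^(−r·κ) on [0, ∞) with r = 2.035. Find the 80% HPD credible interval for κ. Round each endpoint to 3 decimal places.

The exponential density is strictly decreasing on [0, ∞), so the HPD interval is anchored at 0: [0, q] with P(κ ≤ q) = 0.80.
q = −ln(1 − 0.80) / 2.035 = 1.6094 / 2.035 = 0.791.

[0.000, 0.791]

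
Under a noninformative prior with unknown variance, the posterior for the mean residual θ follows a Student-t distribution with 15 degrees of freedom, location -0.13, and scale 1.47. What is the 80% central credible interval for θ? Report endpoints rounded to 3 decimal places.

The t_15 distribution is symmetric; the 80% interval is -0.13 ± t·1.47 with t_{0.9,15} = 1.341.
Half-width: 1.341 × 1.47 = 1.971.
-0.13 − 1.971 = -2.101; -0.13 + 1.971 = 1.841.

[-2.101, 1.841]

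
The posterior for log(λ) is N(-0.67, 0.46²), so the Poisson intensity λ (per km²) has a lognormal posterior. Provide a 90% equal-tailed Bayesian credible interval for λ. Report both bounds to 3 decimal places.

[0.240, 1.090]

On the log scale the 90% interval is -0.67 ± 1.645 × 0.46 = [-1.4266, 0.0866].
Exponentiate: [e^-1.4266, e^0.0866] = [0.240, 1.090].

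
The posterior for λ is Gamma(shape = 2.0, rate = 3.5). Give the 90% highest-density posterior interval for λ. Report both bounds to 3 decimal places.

The posterior is unimodal and skewed, so the HPD interval has equal density at both endpoints and is the shortest 90% interval.
Solving f(0.024) = f(1.123) with F(1.123) − F(0.024) = 0.90 gives [0.024, 1.123].
For comparison, the equal-tailed interval is [0.102, 1.355]; the HPD is narrower and shifted toward the mode.

[0.024, 1.123]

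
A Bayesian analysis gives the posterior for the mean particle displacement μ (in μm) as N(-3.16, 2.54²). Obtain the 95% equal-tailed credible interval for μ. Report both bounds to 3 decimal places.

The posterior is symmetric, so the 95% equal-tailed interval is μ = -3.16 ± z·2.54 with z = 1.960.
Half-width: 1.960 × 2.54 = 4.978.
-3.16 − 4.978 = -8.138; -3.16 + 4.978 = 1.818.

[-8.138, 1.818]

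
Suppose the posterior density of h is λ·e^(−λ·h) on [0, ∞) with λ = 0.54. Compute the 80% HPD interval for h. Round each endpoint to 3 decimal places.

The exponential density is strictly decreasing on [0, ∞), so the HPD interval is anchored at 0: [0, q] with P(h ≤ q) = 0.80.
q = −ln(1 − 0.80) / 0.54 = 1.6094 / 0.54 = 2.980.

[0.000, 2.980]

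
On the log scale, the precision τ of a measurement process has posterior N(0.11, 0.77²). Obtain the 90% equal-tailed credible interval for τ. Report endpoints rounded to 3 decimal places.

On the log scale the 90% interval is 0.11 ± 1.645 × 0.77 = [-1.1565, 1.3765].
Exponentiate: [e^-1.1565, e^1.3765] = [0.315, 3.961].

[0.315, 3.961]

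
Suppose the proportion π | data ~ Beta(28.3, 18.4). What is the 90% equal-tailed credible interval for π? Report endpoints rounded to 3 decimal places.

[0.487, 0.720]

Posterior: Beta(28.3, 18.4).
Equal-tailed 90% interval: the 0.05 and 0.95 quantiles of Beta(28.3, 18.4).
Posterior mean ≈ 0.606, SD ≈ 0.071; a Normal approximation gives roughly [0.490, 0.722].
Exact: F⁻¹(0.05) = 0.487; F⁻¹(0.95) = 0.720.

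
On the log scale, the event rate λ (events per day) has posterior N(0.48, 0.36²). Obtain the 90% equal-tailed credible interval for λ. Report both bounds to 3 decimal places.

On the log scale the 90% interval is 0.48 ± 1.645 × 0.36 = [-0.1121, 1.0721].
Exponentiate: [e^-0.1121, e^1.0721] = [0.894, 2.922].

[0.894, 2.922]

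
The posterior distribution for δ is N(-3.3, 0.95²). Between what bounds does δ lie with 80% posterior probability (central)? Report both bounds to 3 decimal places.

[-4.517, -2.083]

The posterior is symmetric, so the 80% equal-tailed interval is δ = -3.3 ± z·0.95 with z = 1.282.
Half-width: 1.282 × 0.95 = 1.217.
-3.3 − 1.217 = -4.517; -3.3 + 1.217 = -2.083.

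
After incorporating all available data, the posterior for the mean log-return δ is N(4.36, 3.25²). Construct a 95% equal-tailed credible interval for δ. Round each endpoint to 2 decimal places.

[-2.01, 10.73]

The posterior is symmetric, so the 95% equal-tailed interval is δ = 4.36 ± z·3.25 with z = 1.960.
Half-width: 1.960 × 3.25 = 6.37.
4.36 − 6.37 = -2.01; 4.36 + 6.37 = 10.73.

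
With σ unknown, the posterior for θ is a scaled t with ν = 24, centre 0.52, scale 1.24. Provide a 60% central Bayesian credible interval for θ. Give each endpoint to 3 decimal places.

[-0.543, 1.583]

The t_24 distribution is symmetric; the 60% interval is 0.52 ± t·1.24 with t_{0.8,24} = 0.857.
Half-width: 0.857 × 1.24 = 1.063.
0.52 − 1.063 = -0.543; 0.52 + 1.063 = 1.583.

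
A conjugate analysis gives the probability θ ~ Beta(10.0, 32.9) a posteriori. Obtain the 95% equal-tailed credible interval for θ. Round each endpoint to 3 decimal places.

[0.121, 0.369]

Posterior: Beta(10.0, 32.9).
Equal-tailed 95% interval: the 0.025 and 0.975 quantiles of Beta(10.0, 32.9).
Posterior mean ≈ 0.233, SD ≈ 0.064; a Normal approximation gives roughly [0.108, 0.358].
Exact: F⁻¹(0.025) = 0.121; F⁻¹(0.975) = 0.369.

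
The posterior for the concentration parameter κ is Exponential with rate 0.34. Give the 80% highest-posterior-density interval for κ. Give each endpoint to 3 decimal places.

[0.000, 4.734]

The exponential density is strictly decreasing on [0, ∞), so the HPD interval is anchored at 0: [0, q] with P(κ ≤ q) = 0.80.
q = −ln(1 − 0.80) / 0.34 = 1.6094 / 0.34 = 4.734.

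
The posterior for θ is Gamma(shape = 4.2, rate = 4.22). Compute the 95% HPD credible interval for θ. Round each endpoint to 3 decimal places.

The posterior is unimodal and skewed, so the HPD interval has equal density at both endpoints and is the shortest 95% interval.
Solving f(0.191) = f(1.955) with F(1.955) − F(0.191) = 0.95 gives [0.191, 1.955].
For comparison, the equal-tailed interval is [0.283, 2.149]; the HPD is narrower and shifted toward the mode.

[0.191, 1.955]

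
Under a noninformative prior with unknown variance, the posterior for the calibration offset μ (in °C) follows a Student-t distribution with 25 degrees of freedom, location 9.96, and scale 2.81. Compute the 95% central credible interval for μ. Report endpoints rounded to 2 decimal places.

[4.17, 15.75]

The t_25 distribution is symmetric; the 95% interval is 9.96 ± t·2.81 with t_{0.975,25} = 2.060.
Half-width: 2.060 × 2.81 = 5.79.
9.96 − 5.79 = 4.17; 9.96 + 5.79 = 15.75.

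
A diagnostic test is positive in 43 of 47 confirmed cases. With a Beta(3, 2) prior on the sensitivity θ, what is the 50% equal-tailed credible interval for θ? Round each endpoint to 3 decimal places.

[0.858, 0.917]

Posterior: Beta(3+43, 2+4) = Beta(46, 6).
Equal-tailed 50% interval: the 0.25 and 0.75 quantiles of Beta(46, 6).
Posterior mean ≈ 0.885, SD ≈ 0.044; a Normal approximation gives roughly [0.855, 0.914].
Exact: F⁻¹(0.25) = 0.858; F⁻¹(0.75) = 0.917.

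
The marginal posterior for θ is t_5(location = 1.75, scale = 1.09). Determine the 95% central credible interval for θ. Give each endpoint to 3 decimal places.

[-1.052, 4.552]

The t_5 distribution is symmetric; the 95% interval is 1.75 ± t·1.09 with t_{0.975,5} = 2.571.
Half-width: 2.571 × 1.09 = 2.802.
1.75 − 2.802 = -1.052; 1.75 + 2.802 = 4.552.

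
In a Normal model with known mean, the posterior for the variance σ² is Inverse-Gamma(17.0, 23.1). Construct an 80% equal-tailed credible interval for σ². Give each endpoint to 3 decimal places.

[1.029, 1.929]

Inverse-Gamma(17.0, 23.1) quantiles: F⁻¹(0.1) and F⁻¹(0.9).
Equivalently, 1/σ² ~ Gamma(17.0, rate = 23.1); invert its 0.9 and 0.1 quantiles.
Posterior mean ≈ 1.444, SD ≈ 0.373; a Normal approximation gives roughly [0.966, 1.921].
Exact: lower = 1.029; upper = 1.929.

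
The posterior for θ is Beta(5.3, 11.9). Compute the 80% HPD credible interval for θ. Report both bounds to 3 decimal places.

The posterior is unimodal and skewed, so the HPD interval has equal density at both endpoints and is the shortest 80% interval.
Solving f(0.158) = f(0.436) with F(0.436) − F(0.158) = 0.80 gives [0.158, 0.436].
For comparison, the equal-tailed interval is [0.173, 0.454]; the HPD is narrower and shifted toward the mode.

[0.158, 0.436]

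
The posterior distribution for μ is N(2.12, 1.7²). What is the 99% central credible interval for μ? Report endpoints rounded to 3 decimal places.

[-2.259, 6.499]

The posterior is symmetric, so the 99% equal-tailed interval is μ = 2.12 ± z·1.7 with z = 2.576.
Half-width: 2.576 × 1.7 = 4.379.
2.12 − 4.379 = -2.259; 2.12 + 4.379 = 6.499.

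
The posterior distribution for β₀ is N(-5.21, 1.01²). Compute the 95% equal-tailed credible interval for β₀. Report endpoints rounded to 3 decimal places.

[-7.190, -3.230]

The posterior is symmetric, so the 95% equal-tailed interval is β₀ = -5.21 ± z·1.01 with z = 1.960.
Half-width: 1.960 × 1.01 = 1.980.
-5.21 − 1.980 = -7.190; -5.21 + 1.980 = -3.230.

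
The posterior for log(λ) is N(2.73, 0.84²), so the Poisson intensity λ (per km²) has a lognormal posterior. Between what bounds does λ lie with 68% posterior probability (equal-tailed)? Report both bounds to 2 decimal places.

[6.65, 35.35]

On the log scale the 68% interval is 2.73 ± 0.994 × 0.84 = [1.8947, 3.5653].
Exponentiate: [e^1.8947, e^3.5653] = [6.65, 35.35].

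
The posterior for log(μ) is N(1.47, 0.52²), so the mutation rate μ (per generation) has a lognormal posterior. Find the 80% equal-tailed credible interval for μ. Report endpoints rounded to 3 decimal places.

On the log scale the 80% interval is 1.47 ± 1.282 × 0.52 = [0.8036, 2.1364].
Exponentiate: [e^0.8036, e^2.1364] = [2.234, 8.469].

[2.234, 8.469]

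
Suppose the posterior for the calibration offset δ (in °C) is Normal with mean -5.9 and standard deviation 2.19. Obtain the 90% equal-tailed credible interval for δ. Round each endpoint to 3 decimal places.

[-9.502, -2.298]

The posterior is symmetric, so the 90% equal-tailed interval is δ = -5.9 ± z·2.19 with z = 1.645.
Half-width: 1.645 × 2.19 = 3.602.
-5.9 − 3.602 = -9.502; -5.9 + 3.602 = -2.298.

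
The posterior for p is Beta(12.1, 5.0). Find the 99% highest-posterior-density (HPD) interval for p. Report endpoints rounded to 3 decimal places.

The posterior is unimodal and skewed, so the HPD interval has equal density at both endpoints and is the shortest 99% interval.
Solving f(0.421) = f(0.937) with F(0.937) − F(0.421) = 0.99 gives [0.421, 0.937].
For comparison, the equal-tailed interval is [0.404, 0.926]; the HPD is narrower and shifted toward the mode.

[0.421, 0.937]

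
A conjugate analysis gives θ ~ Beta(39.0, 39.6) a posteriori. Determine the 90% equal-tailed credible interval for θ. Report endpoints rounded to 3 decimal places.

[0.404, 0.588]

Posterior: Beta(39.0, 39.6).
Equal-tailed 90% interval: the 0.05 and 0.95 quantiles of Beta(39.0, 39.6).
Posterior mean ≈ 0.496, SD ≈ 0.056; a Normal approximation gives roughly [0.404, 0.588].
Exact: F⁻¹(0.05) = 0.404; F⁻¹(0.95) = 0.588.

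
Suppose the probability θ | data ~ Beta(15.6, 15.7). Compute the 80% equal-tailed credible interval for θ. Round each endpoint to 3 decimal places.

Posterior: Beta(15.6, 15.7).
Equal-tailed 80% interval: the 0.1 and 0.9 quantiles of Beta(15.6, 15.7).
Posterior mean ≈ 0.498, SD ≈ 0.088; a Normal approximation gives roughly [0.386, 0.611].
Exact: F⁻¹(0.1) = 0.384; F⁻¹(0.9) = 0.612.

[0.384, 0.612]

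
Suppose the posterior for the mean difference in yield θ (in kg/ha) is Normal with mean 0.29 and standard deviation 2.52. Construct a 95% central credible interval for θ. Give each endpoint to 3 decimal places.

[-4.649, 5.229]

The posterior is symmetric, so the 95% equal-tailed interval is θ = 0.29 ± z·2.52 with z = 1.960.
Half-width: 1.960 × 2.52 = 4.939.
0.29 − 4.939 = -4.649; 0.29 + 4.939 = 5.229.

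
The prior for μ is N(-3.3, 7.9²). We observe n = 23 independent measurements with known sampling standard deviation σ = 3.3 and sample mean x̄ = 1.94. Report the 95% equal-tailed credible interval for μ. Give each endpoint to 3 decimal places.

[0.557, 3.244]

Posterior precision = 1/7.9² + 23/3.3² = 0.0160 + 2.1120 = 2.1281, so posterior SD = 0.6855.
Posterior mean = (-3.3/7.9² + 23·1.94/3.3²) / 2.1281 = 1.9005.
Interval: 1.9005 ± 1.960 × 0.6855 → [0.557, 3.244].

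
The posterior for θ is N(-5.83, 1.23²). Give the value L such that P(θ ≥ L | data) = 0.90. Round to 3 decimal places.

Need L with P(θ ≥ L) = 0.90: L = -5.83 − z_{0.1}·1.23.
z = 1.282; L = -5.83 − 1.282 × 1.23 = -7.406.

-7.406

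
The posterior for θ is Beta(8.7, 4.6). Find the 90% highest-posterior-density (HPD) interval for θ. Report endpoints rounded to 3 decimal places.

[0.452, 0.862]

The posterior is unimodal and skewed, so the HPD interval has equal density at both endpoints and is the shortest 90% interval.
Solving f(0.452) = f(0.862) with F(0.862) − F(0.452) = 0.90 gives [0.452, 0.862].
For comparison, the equal-tailed interval is [0.434, 0.847]; the HPD is narrower and shifted toward the mode.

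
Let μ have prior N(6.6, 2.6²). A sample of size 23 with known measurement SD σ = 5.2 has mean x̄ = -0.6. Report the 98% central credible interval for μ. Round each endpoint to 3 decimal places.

Posterior precision = 1/2.6² + 23/5.2² = 0.1479 + 0.8506 = 0.9985, so posterior SD = 1.0007.
Posterior mean = (6.6/2.6² + 23·-0.6/5.2²) / 0.9985 = 0.4667.
Interval: 0.4667 ± 2.326 × 1.0007 → [-1.861, 2.795].

[-1.861, 2.795]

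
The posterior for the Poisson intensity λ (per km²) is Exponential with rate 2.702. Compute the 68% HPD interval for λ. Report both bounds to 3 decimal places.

The exponential density is strictly decreasing on [0, ∞), so the HPD interval is anchored at 0: [0, q] with P(λ ≤ q) = 0.68.
q = −ln(1 − 0.68) / 2.702 = 1.1394 / 2.702 = 0.422.

[0.000, 0.422]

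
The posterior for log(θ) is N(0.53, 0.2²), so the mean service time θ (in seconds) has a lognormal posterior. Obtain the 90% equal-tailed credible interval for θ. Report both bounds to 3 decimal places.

On the log scale the 90% interval is 0.53 ± 1.645 × 0.2 = [0.2010, 0.8590].
Exponentiate: [e^0.2010, e^0.8590] = [1.223, 2.361].

[1.223, 2.361]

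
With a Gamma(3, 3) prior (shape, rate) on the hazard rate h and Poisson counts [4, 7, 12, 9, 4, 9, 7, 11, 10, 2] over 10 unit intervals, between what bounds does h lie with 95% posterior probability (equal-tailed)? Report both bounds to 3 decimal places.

Posterior: Gamma(3+75, 3+10) = Gamma(78, 13) (shape, rate).
Equal-tailed 95% interval: Gamma(78, 13) quantiles at 0.025 and 0.975.
Posterior mean ≈ 6.000, SD ≈ 0.679; a Normal approximation gives roughly [4.668, 7.332].
Exact: lower = 4.743; upper = 7.403.

[4.743, 7.403]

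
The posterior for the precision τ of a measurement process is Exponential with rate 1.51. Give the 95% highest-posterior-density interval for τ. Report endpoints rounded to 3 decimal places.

The exponential density is strictly decreasing on [0, ∞), so the HPD interval is anchored at 0: [0, q] with P(τ ≤ q) = 0.95.
q = −ln(1 − 0.95) / 1.51 = 2.9957 / 1.51 = 1.984.

[0.000, 1.984]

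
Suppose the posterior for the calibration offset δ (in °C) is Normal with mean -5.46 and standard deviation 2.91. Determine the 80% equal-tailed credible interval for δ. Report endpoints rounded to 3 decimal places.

[-9.189, -1.731]

The posterior is symmetric, so the 80% equal-tailed interval is δ = -5.46 ± z·2.91 with z = 1.282.
Half-width: 1.282 × 2.91 = 3.729.
-5.46 − 3.729 = -9.189; -5.46 + 3.729 = -1.731.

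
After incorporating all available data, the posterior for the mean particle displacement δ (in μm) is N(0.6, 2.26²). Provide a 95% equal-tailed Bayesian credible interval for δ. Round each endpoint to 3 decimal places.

The posterior is symmetric, so the 95% equal-tailed interval is δ = 0.6 ± z·2.26 with z = 1.960.
Half-width: 1.960 × 2.26 = 4.430.
0.6 − 4.430 = -3.830; 0.6 + 4.430 = 5.030.

[-3.830, 5.030]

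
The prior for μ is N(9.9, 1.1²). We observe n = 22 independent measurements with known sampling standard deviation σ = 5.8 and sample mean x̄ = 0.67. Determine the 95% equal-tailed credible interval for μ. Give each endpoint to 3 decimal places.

[4.212, 7.433]

Posterior precision = 1/1.1² + 22/5.8² = 0.8264 + 0.6540 = 1.4804, so posterior SD = 0.8219.
Posterior mean = (9.9/1.1² + 22·0.67/5.8²) / 1.4804 = 5.8226.
Interval: 5.8226 ± 1.960 × 0.8219 → [4.212, 7.433].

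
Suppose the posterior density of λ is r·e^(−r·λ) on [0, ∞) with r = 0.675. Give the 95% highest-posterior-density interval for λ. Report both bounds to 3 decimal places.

[0.000, 4.438]

The exponential density is strictly decreasing on [0, ∞), so the HPD interval is anchored at 0: [0, q] with P(λ ≤ q) = 0.95.
q = −ln(1 − 0.95) / 0.675 = 2.9957 / 0.675 = 4.438.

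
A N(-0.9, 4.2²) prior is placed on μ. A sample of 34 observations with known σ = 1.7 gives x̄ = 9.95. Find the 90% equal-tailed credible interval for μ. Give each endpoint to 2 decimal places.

Posterior precision = 1/4.2² + 34/1.7² = 0.0567 + 11.7647 = 11.8214, so posterior SD = 0.2908.
Posterior mean = (-0.9/4.2² + 34·9.95/1.7²) / 11.8214 = 9.8980.
Interval: 9.8980 ± 1.645 × 0.2908 → [9.42, 10.38].

[9.42, 10.38]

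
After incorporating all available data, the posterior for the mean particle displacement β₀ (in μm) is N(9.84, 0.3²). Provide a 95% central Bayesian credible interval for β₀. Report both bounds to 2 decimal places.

[9.25, 10.43]

The posterior is symmetric, so the 95% equal-tailed interval is β₀ = 9.84 ± z·0.3 with z = 1.960.
Half-width: 1.960 × 0.3 = 0.59.
9.84 − 0.59 = 9.25; 9.84 + 0.59 = 10.43.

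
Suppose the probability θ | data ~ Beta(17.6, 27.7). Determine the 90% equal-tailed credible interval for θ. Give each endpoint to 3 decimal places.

[0.273, 0.509]

Posterior: Beta(17.6, 27.7).
Equal-tailed 90% interval: the 0.05 and 0.95 quantiles of Beta(17.6, 27.7).
Posterior mean ≈ 0.389, SD ≈ 0.072; a Normal approximation gives roughly [0.271, 0.506].
Exact: F⁻¹(0.05) = 0.273; F⁻¹(0.95) = 0.509.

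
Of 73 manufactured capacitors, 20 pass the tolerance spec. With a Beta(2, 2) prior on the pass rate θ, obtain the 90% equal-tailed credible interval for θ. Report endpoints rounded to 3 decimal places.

[0.205, 0.373]

Posterior: Beta(2+20, 2+53) = Beta(22, 55).
Equal-tailed 90% interval: the 0.05 and 0.95 quantiles of Beta(22, 55).
Posterior mean ≈ 0.286, SD ≈ 0.051; a Normal approximation gives roughly [0.202, 0.370].
Exact: F⁻¹(0.05) = 0.205; F⁻¹(0.95) = 0.373.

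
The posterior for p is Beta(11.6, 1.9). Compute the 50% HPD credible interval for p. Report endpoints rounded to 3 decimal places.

[0.857, 0.964]

The posterior is unimodal and skewed, so the HPD interval has equal density at both endpoints and is the shortest 50% interval.
Solving f(0.857) = f(0.964) with F(0.964) − F(0.857) = 0.50 gives [0.857, 0.964].
For comparison, the equal-tailed interval is [0.808, 0.929]; the HPD is narrower and shifted toward the mode.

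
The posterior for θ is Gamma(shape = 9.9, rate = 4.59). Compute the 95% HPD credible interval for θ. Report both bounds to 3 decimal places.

The posterior is unimodal and skewed, so the HPD interval has equal density at both endpoints and is the shortest 95% interval.
Solving f(0.920) = f(3.523) with F(3.523) − F(0.920) = 0.95 gives [0.920, 3.523].
For comparison, the equal-tailed interval is [1.030, 3.694]; the HPD is narrower and shifted toward the mode.

[0.920, 3.523]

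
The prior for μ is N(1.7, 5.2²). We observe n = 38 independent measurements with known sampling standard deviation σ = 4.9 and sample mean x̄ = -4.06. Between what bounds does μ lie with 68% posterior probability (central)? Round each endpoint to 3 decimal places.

Posterior precision = 1/5.2² + 38/4.9² = 0.0370 + 1.5827 = 1.6197, so posterior SD = 0.7858.
Posterior mean = (1.7/5.2² + 38·-4.06/4.9²) / 1.6197 = -3.9285.
Interval: -3.9285 ± 0.994 × 0.7858 → [-4.710, -3.147].

[-4.710, -3.147]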